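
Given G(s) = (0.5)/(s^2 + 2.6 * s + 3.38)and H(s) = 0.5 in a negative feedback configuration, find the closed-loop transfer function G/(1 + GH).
Closed-loop T = G/(1+GH).
Numerator: G_num * H_den = 0.5.
Denominator: G_den * H_den + G_num * H_num = (s^2 + 2.6*s + 3.38) + (0.25) = s^2 + 2.6*s + 3.63.
T(s) = (0.5)/(s^2 + 2.6*s + 3.63)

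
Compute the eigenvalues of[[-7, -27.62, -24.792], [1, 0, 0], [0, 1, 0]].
Eigenvalues solve det(λI - A) = 0.
Characteristic polynomial: λ^3 + 7*λ^2 + 27.62*λ + 24.792 = 0.
Factor: (λ + 1.2)(λ^2 + 5.8*λ + 20.66) = 0.
Roots: -1.2, -2.9 + 3.5j, -2.9 - 3.5j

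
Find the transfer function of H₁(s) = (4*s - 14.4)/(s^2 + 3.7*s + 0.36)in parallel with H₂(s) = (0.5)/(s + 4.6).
Parallel: H = H₁ + H₂ = (n₁·d₂ + n₂·d₁)/(d₁·d₂).
n₁·d₂ = 4*s^2 + 4*s - 66.24. n₂·d₁ = 0.5*s^2 + 1.85*s + 0.18. Sum = 4.5*s^2 + 5.85*s - 66.06. d₁·d₂ = s^3 + 8.3*s^2 + 17.38*s + 1.656.
H(s) = (4.5*s^2 + 5.85*s - 66.06)/(s^3 + 8.3*s^2 + 17.38*s + 1.656)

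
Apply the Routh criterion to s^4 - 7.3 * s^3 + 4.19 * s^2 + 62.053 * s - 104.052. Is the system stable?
Routh array:
s^4: [1, 4.19, -104.052]; s^3: [-7.3, 62.053]; s^2: [12.6904, -104.052]; s^1: [2.19839]; s^0: [-104.052]
First column: [1, -7.3, 12.6904, 2.19839, -104.052]. Sign changes = 3.
No, unstable (3 RHP root(s))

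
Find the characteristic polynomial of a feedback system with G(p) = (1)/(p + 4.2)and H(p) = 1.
Characteristic poly = G_den * H_den + G_num * H_num = (p + 4.2) + (1) = p + 5.2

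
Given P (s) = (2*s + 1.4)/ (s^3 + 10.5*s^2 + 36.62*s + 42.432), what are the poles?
Set denominator = 0: s^3 + 10.5*s^2 + 36.62*s + 42.432 = (s + 3.2)(s + 3.9)(s + 3.4) = 0 → Poles: -3.2, -3.4, -3.9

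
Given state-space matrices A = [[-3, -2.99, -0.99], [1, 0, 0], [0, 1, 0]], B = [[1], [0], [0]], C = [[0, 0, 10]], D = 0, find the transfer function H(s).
H(s) = C(sI - A)⁻¹B + D.
Characteristic polynomial det(sI - A) = s^3 + 3*s^2 + 2.99*s + 0.99.
Numerator from C·adj(sI-A)·B + D·det(sI-A) = 10.
H(s) = (10)/(s^3 + 3*s^2 + 2.99*s + 0.99)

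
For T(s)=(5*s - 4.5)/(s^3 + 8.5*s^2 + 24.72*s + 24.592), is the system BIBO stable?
Denominator: s^3 + 8.5*s^2 + 24.72*s + 24.592 = (s + 2.9)(s^2 + 5.6*s + 8.48). Poles: -2.8 + 0.8j, -2.8 - 0.8j, -2.9. All Re(p)<0: Yes (stable)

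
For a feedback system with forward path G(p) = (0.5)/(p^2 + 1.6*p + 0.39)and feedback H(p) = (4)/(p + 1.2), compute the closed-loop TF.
Closed-loop T = G/(1+GH).
Numerator: G_num * H_den = 0.5*p + 0.6.
Denominator: G_den * H_den + G_num * H_num = (p^3 + 2.8*p^2 + 2.31*p + 0.468) + (2) = p^3 + 2.8*p^2 + 2.31*p + 2.468.
T(p) = (0.5*p + 0.6)/(p^3 + 2.8*p^2 + 2.31*p + 2.468)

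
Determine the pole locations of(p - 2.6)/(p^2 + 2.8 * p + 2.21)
Set denominator = 0: p^2 + 2.8*p + 2.21 = 0 → Poles: -1.4 + 0.5j, -1.4 - 0.5j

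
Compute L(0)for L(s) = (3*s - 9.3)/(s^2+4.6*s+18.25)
DC gain = L(0) = num(0)/den(0) = -9.3/18.25 = -0.5096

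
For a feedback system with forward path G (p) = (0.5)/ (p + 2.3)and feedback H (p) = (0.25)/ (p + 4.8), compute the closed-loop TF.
Closed-loop T = G/(1+GH).
Numerator: G_num * H_den = 0.5*p + 2.4.
Denominator: G_den * H_den + G_num * H_num = (p^2 + 7.1*p + 11.04) + (0.125) = p^2 + 7.1*p + 11.165.
T(p) = (0.5*p + 2.4)/(p^2 + 7.1*p + 11.165)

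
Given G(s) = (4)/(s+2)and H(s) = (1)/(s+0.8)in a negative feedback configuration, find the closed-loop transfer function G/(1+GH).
Closed-loop T = G/(1+GH).
Numerator: G_num * H_den = 4*s + 3.2.
Denominator: G_den * H_den + G_num * H_num = (s^2 + 2.8*s + 1.6) + (4) = s^2 + 2.8*s + 5.6.
T(s) = (4*s + 3.2)/(s^2 + 2.8*s + 5.6)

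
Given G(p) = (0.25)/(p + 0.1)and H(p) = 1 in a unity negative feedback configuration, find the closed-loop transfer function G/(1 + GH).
Closed-loop T = G/(1+GH).
Numerator: G_num * H_den = 0.25.
Denominator: G_den * H_den + G_num * H_num = (p + 0.1) + (0.25) = p + 0.35.
T(p) = (0.25)/(p + 0.35)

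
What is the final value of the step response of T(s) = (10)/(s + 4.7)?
FVT: lim_{t→∞} y(t) = lim_{s→0} s*Y(s) where Y(s) = T(s)/s.
= lim_{s→0} T(s) = T(0) = num(0)/den(0) = 10/4.7 = 2.128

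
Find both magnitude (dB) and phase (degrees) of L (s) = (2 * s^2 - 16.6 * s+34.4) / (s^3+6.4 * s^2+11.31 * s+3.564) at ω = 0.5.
Substitute s = j*0.5: L(j0.5) = 0.600513 - 5.91692j.
|L| = 20*log₁₀(sqrt(Re²+Im²)) = 15.49 dB.
∠L = atan2(Im, Re) = -84.20°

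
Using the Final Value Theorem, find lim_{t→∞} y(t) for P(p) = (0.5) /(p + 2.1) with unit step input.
FVT: lim_{t→∞} y(t) = lim_{p→0} p*Y(p) where Y(p) = P(p)/p.
= lim_{p→0} P(p) = P(0) = num(0)/den(0) = 0.5/2.1 = 0.2381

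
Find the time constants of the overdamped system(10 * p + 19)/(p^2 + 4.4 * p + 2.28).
Overdamped: real poles at -0.6, -3.8. τ = -1/pole → τ₁ = 1.667, τ₂ = 0.2632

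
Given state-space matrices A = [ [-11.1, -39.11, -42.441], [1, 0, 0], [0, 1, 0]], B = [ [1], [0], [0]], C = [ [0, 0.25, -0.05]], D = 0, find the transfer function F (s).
F(s) = C(sI - A)⁻¹B + D.
Characteristic polynomial det(sI - A) = s^3 + 11.1*s^2 + 39.11*s + 42.441.
Numerator from C·adj(sI-A)·B + D·det(sI-A) = 0.25*s - 0.05.
F(s) = (0.25*s - 0.05)/(s^3 + 11.1*s^2 + 39.11*s + 42.441)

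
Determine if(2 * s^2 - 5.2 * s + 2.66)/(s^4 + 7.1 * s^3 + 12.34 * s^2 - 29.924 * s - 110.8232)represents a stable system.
Denominator: s^4 + 7.1*s^3 + 12.34*s^2 - 29.924*s - 110.8232 = (s - 2.3)(s + 3.8)(s^2 + 5.6*s + 12.68). Poles: -2.8 + 2.2j, -2.8 - 2.2j, -3.8, 2.3. All Re(p)<0: No (unstable)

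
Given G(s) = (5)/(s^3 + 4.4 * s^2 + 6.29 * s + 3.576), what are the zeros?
Numerator is a nonzero constant (5) → Zeros: none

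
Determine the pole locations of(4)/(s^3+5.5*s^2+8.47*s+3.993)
Set denominator = 0: s^3 + 5.5*s^2 + 8.47*s + 3.993 = (s + 1.1)(s + 3.3)(s + 1.1) = 0 → Poles: -1.1, -1.1, -3.3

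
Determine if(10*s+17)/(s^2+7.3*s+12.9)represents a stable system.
Denominator: s^2 + 7.3*s + 12.9 = (s + 3)(s + 4.3). Poles: -3, -4.3. All Re(p)<0: Yes (stable)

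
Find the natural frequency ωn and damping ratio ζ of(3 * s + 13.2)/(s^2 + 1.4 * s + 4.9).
Underdamped: complex pole -0.7 + 2.1j. ωn = |pole| = 2.214, ζ = -Re(pole)/ωn = 0.3162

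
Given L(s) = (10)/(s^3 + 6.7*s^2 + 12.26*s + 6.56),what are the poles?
Set denominator = 0: s^3 + 6.7*s^2 + 12.26*s + 6.56 = (s + 1)(s + 4.1)(s + 1.6) = 0 → Poles: -1, -1.6, -4.1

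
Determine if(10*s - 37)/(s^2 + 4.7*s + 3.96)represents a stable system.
Denominator: s^2 + 4.7*s + 3.96 = (s + 3.6)(s + 1.1). Poles: -1.1, -3.6. All Re(p)<0: Yes (stable)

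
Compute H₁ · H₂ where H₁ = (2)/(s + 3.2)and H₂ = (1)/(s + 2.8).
Series: H = H₁ · H₂ = (n₁·n₂)/(d₁·d₂).
Num: n₁·n₂ = 2. Den: d₁·d₂ = s^2 + 6*s + 8.96.
H(s) = (2)/(s^2 + 6*s + 8.96)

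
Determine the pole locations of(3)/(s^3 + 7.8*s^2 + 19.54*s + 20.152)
Set denominator = 0: s^3 + 7.8*s^2 + 19.54*s + 20.152 = (s + 4.4)(s^2 + 3.4*s + 4.58) = 0 → Poles: -1.7 + 1.3j, -1.7 - 1.3j, -4.4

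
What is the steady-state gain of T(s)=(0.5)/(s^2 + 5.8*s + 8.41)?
DC gain = T(0) = num(0)/den(0) = 0.5/8.41 = 0.05945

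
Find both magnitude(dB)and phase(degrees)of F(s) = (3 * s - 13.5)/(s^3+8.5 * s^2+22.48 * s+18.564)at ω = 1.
Substitute s = j*1: F(j1) = -0.126937 + 0.569018j.
|F| = 20*log₁₀(sqrt(Re²+Im²)) = -4.69 dB.
∠F = atan2(Im, Re) = 102.58°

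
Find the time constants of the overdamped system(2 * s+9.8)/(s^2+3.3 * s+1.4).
Overdamped: real poles at -2.8, -0.5. τ = -1/pole → τ₁ = 0.3571, τ₂ = 2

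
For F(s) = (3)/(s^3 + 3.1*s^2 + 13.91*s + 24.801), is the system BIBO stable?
Denominator: s^3 + 3.1*s^2 + 13.91*s + 24.801 = (s + 2.1)(s^2 + s + 11.81). Poles: -0.5 + 3.4j, -0.5 - 3.4j, -2.1. All Re(p)<0: Yes (stable)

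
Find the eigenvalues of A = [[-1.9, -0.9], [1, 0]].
Eigenvalues solve det(λI - A) = 0.
Characteristic polynomial: λ^2 + 1.9*λ + 0.9 = 0.
Factor: (λ + 1)(λ + 0.9) = 0.
Roots: -0.9, -1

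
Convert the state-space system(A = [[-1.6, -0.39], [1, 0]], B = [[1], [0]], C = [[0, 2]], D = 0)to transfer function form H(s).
H(s) = C(sI - A)⁻¹B + D.
Characteristic polynomial det(sI - A) = s^2 + 1.6*s + 0.39.
Numerator from C·adj(sI-A)·B + D·det(sI-A) = 2.
H(s) = (2)/(s^2 + 1.6*s + 0.39)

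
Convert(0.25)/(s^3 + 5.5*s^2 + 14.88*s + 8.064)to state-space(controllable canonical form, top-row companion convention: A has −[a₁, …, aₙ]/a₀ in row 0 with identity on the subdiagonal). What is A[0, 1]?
Reachable canonical form for den = s^3 + 5.5*s^2 + 14.88*s + 8.064: top row of A = -[a₁,a₂,...,aₙ]/a₀, ones on the subdiagonal, zeros elsewhere.
A = [[-5.5, -14.88, -8.064], [1, 0, 0], [0, 1, 0]].
A[0,1] = -14.88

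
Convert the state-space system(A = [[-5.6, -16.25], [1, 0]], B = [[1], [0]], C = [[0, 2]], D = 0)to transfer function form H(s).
H(s) = C(sI - A)⁻¹B + D.
Characteristic polynomial det(sI - A) = s^2 + 5.6*s + 16.25.
Numerator from C·adj(sI-A)·B + D·det(sI-A) = 2.
H(s) = (2)/(s^2 + 5.6*s + 16.25)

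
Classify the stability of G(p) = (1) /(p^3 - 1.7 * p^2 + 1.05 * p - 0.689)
Denominator: p^3 - 1.7*p^2 + 1.05*p - 0.689 = (p - 1.3)(p^2 - 0.4*p + 0.53). Poles: 0.2 + 0.7j, 0.2 - 0.7j, 1.3. Unstable (3 pole(s) in RHP)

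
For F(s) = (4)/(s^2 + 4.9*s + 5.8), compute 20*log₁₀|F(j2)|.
Substitute s = j*2: F(j2) = 0.0725222 - 0.394843j.
|F(j2)| = sqrt(Re² + Im²) = 0.4014.
20*log₁₀(0.4014) = -7.93 dB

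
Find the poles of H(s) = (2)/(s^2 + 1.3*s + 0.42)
Set denominator = 0: s^2 + 1.3*s + 0.42 = (s + 0.7)(s + 0.6) = 0 → Poles: -0.6, -0.7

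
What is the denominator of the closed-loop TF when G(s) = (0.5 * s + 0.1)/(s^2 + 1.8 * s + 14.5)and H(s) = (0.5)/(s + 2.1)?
Characteristic poly = G_den * H_den + G_num * H_num = (s^3 + 3.9*s^2 + 18.28*s + 30.45) + (0.25*s + 0.05) = s^3 + 3.9*s^2 + 18.53*s + 30.5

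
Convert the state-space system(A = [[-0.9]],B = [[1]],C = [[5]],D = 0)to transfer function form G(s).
G(s) = C(sI - A)⁻¹B + D.
Characteristic polynomial det(sI - A) = s + 0.9.
Numerator from C·adj(sI-A)·B + D·det(sI-A) = 5.
G(s) = (5)/(s + 0.9)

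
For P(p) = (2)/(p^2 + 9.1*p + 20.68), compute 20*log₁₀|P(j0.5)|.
Substitute p = j*0.5: P(j0.5) = 0.0932691 - 0.0207721j.
|P(j0.5)| = sqrt(Re² + Im²) = 0.09555.
20*log₁₀(0.09555) = -20.40 dB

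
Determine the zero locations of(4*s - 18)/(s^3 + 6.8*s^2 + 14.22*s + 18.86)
Set numerator = 0: 4*s - 18 = 0 → Zeros: 4.5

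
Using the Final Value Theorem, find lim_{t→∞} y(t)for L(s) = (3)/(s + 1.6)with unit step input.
FVT: lim_{t→∞} y(t) = lim_{s→0} s*Y(s) where Y(s) = L(s)/s.
= lim_{s→0} L(s) = L(0) = num(0)/den(0) = 3/1.6 = 1.875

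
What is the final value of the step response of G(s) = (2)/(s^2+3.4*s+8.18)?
FVT: lim_{t→∞} y(t) = lim_{s→0} s*Y(s) where Y(s) = G(s)/s.
= lim_{s→0} G(s) = G(0) = num(0)/den(0) = 2/8.18 = 0.2445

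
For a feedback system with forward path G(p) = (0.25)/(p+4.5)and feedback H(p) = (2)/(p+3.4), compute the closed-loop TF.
Closed-loop T = G/(1+GH).
Numerator: G_num * H_den = 0.25*p + 0.85.
Denominator: G_den * H_den + G_num * H_num = (p^2 + 7.9*p + 15.3) + (0.5) = p^2 + 7.9*p + 15.8.
T(p) = (0.25*p + 0.85)/(p^2 + 7.9*p + 15.8)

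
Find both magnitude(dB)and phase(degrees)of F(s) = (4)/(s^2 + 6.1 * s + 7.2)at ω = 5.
Substitute s = j*5: F(j5) = -0.0570929 - 0.0978277j.
|F| = 20*log₁₀(sqrt(Re²+Im²)) = -18.92 dB.
∠F = atan2(Im, Re) = -120.27°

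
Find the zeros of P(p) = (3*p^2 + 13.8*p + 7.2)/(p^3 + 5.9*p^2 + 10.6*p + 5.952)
Set numerator = 0: 3*p^2 + 13.8*p + 7.2 = 3*(p + 0.6)(p + 4) = 0 → Zeros: -0.6, -4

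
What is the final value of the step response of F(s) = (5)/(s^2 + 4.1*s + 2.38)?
FVT: lim_{t→∞} y(t) = lim_{s→0} s*Y(s) where Y(s) = F(s)/s.
= lim_{s→0} F(s) = F(0) = num(0)/den(0) = 5/2.38 = 2.101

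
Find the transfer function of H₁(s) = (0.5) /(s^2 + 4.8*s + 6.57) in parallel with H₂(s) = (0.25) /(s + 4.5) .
Parallel: H = H₁ + H₂ = (n₁·d₂ + n₂·d₁)/(d₁·d₂).
n₁·d₂ = 0.5*s + 2.25. n₂·d₁ = 0.25*s^2 + 1.2*s + 1.6425. Sum = 0.25*s^2 + 1.7*s + 3.8925. d₁·d₂ = s^3 + 9.3*s^2 + 28.17*s + 29.565.
H(s) = (0.25*s^2 + 1.7*s + 3.8925)/(s^3 + 9.3*s^2 + 28.17*s + 29.565)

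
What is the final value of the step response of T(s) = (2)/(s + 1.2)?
FVT: lim_{t→∞} y(t) = lim_{s→0} s*Y(s) where Y(s) = T(s)/s.
= lim_{s→0} T(s) = T(0) = num(0)/den(0) = 2/1.2 = 1.667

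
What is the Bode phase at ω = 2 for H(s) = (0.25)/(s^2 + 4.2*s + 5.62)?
Substitute s = j*2: H(j2) = 0.00553397 - 0.0286946j.
∠H(j2) = atan2(Im, Re) = atan2(-0.0286946, 0.00553397) = -79.08°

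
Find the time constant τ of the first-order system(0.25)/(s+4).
First-order system: τ = -1/pole. Pole = -4. τ = -1/(-4) = 0.25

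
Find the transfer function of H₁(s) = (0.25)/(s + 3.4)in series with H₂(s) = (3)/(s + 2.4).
Series: H = H₁ · H₂ = (n₁·n₂)/(d₁·d₂).
Num: n₁·n₂ = 0.75. Den: d₁·d₂ = s^2 + 5.8*s + 8.16.
H(s) = (0.75)/(s^2 + 5.8*s + 8.16)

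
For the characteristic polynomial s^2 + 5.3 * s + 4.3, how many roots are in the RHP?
s^2 + 5.3*s + 4.3 = (s + 4.3)(s + 1). Poles: -1, -4.3. RHP poles (Re>0): 0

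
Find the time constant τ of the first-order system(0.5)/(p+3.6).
First-order system: τ = -1/pole. Pole = -3.6. τ = -1/(-3.6) = 0.2778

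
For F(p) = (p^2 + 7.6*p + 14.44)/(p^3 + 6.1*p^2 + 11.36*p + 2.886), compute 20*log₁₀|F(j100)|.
Substitute p = j*100: F(j100) = -0.000149829 - 0.0100061j.
|F(j100)| = sqrt(Re² + Im²) = 0.01001.
20*log₁₀(0.01001) = -39.99 dB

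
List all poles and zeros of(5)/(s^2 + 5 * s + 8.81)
Set denominator = 0: s^2 + 5*s + 8.81 = 0 → Poles: -2.5 + 1.6j, -2.5 - 1.6j
Numerator is a nonzero constant (5) → Zeros: none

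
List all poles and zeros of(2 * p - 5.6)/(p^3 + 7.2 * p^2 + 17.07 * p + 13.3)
Set denominator = 0: p^3 + 7.2*p^2 + 17.07*p + 13.3 = (p + 1.9)(p + 2.8)(p + 2.5) = 0 → Poles: -1.9, -2.5, -2.8
Set numerator = 0: 2*p - 5.6 = 0 → Zeros: 2.8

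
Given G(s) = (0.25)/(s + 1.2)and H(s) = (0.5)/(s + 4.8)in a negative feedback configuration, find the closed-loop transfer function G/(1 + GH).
Closed-loop T = G/(1+GH).
Numerator: G_num * H_den = 0.25*s + 1.2.
Denominator: G_den * H_den + G_num * H_num = (s^2 + 6*s + 5.76) + (0.125) = s^2 + 6*s + 5.885.
T(s) = (0.25*s + 1.2)/(s^2 + 6*s + 5.885)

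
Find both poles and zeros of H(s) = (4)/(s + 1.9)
Set denominator = 0: s + 1.9 = 0 → Poles: -1.9
Numerator is a nonzero constant (4) → Zeros: none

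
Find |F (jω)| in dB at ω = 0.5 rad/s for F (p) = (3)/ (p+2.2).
Substitute p = j*0.5: F(j0.5) = 1.29666 - 0.294695j.
|F(j0.5)| = sqrt(Re² + Im²) = 1.33.
20*log₁₀(1.33) = 2.48 dB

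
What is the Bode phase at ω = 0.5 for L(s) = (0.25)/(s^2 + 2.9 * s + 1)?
Substitute s = j*0.5: L(j0.5) = 0.0703565 - 0.136023j.
∠L(j0.5) = atan2(Im, Re) = atan2(-0.136023, 0.0703565) = -62.65°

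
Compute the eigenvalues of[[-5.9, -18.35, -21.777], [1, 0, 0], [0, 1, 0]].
Eigenvalues solve det(λI - A) = 0.
Characteristic polynomial: λ^3 + 5.9*λ^2 + 18.35*λ + 21.777 = 0.
Factor: (λ + 2.1)(λ^2 + 3.8*λ + 10.37) = 0.
Roots: -1.9 + 2.6j, -1.9 - 2.6j, -2.1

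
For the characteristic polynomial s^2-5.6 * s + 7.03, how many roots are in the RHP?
s^2 - 5.6*s + 7.03 = (s - 3.7)(s - 1.9). Poles: 1.9, 3.7. RHP poles (Re>0): 2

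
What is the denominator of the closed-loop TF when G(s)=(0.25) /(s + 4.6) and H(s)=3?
Characteristic poly = G_den * H_den + G_num * H_num = (s + 4.6) + (0.75) = s + 5.35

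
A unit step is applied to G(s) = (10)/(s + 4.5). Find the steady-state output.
FVT: lim_{t→∞} y(t) = lim_{s→0} s*Y(s) where Y(s) = G(s)/s.
= lim_{s→0} G(s) = G(0) = num(0)/den(0) = 10/4.5 = 2.222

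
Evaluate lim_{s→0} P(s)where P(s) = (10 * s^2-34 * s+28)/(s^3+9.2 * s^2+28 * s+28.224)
DC gain = P(0) = num(0)/den(0) = 28/28.224 = 0.9921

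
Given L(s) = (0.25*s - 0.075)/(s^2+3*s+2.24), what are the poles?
Set denominator = 0: s^2 + 3*s + 2.24 = (s + 1.4)(s + 1.6) = 0 → Poles: -1.4, -1.6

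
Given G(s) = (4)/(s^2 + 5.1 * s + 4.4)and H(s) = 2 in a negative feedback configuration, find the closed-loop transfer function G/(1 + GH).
Closed-loop T = G/(1+GH).
Numerator: G_num * H_den = 4.
Denominator: G_den * H_den + G_num * H_num = (s^2 + 5.1*s + 4.4) + (8) = s^2 + 5.1*s + 12.4.
T(s) = (4)/(s^2 + 5.1*s + 12.4)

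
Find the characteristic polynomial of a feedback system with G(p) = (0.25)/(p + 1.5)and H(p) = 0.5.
Characteristic poly = G_den * H_den + G_num * H_num = (p + 1.5) + (0.125) = p + 1.625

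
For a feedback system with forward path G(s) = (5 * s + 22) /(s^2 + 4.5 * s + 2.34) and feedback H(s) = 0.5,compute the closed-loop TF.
Closed-loop T = G/(1+GH).
Numerator: G_num * H_den = 5*s + 22.
Denominator: G_den * H_den + G_num * H_num = (s^2 + 4.5*s + 2.34) + (2.5*s + 11) = s^2 + 7*s + 13.34.
T(s) = (5*s + 22)/(s^2 + 7*s + 13.34)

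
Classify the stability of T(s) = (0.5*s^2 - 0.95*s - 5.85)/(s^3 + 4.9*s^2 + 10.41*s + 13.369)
Denominator: s^3 + 4.9*s^2 + 10.41*s + 13.369 = (s + 2.9)(s^2 + 2*s + 4.61). Poles: -1 + 1.9j, -1 - 1.9j, -2.9. Stable (all poles in LHP)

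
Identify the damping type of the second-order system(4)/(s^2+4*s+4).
Standard form: ωn²/(s²+2ζωn·s+ωn²) gives ωn=2, ζ=1.
Critically damped (ζ = 1)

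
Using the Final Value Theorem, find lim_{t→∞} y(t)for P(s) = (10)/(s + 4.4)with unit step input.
FVT: lim_{t→∞} y(t) = lim_{s→0} s*Y(s) where Y(s) = P(s)/s.
= lim_{s→0} P(s) = P(0) = num(0)/den(0) = 10/4.4 = 2.273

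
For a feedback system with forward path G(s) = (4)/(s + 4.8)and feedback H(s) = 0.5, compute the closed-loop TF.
Closed-loop T = G/(1+GH).
Numerator: G_num * H_den = 4.
Denominator: G_den * H_den + G_num * H_num = (s + 4.8) + (2) = s + 6.8.
T(s) = (4)/(s + 6.8)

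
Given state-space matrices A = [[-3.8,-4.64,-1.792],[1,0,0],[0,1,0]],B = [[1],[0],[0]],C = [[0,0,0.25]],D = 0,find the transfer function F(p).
F(p) = C(pI - A)⁻¹B + D.
Characteristic polynomial det(pI - A) = p^3 + 3.8*p^2 + 4.64*p + 1.792.
Numerator from C·adj(pI-A)·B + D·det(pI-A) = 0.25.
F(p) = (0.25)/(p^3 + 3.8*p^2 + 4.64*p + 1.792)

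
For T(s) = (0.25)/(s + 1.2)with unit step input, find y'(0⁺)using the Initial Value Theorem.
IVT: y'(0⁺) = lim_{s→∞} s²·Y(s) = lim_{s→∞} s·T(s).
deg(num) = 0, deg(den) = 1, relative degree = 1, so s·T(s) → (leading num)/(leading den) = 0.25/1 = 0.25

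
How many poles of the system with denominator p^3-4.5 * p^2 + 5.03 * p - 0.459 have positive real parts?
p^3 - 4.5*p^2 + 5.03*p - 0.459 = (p - 0.1)(p - 1.7)(p - 2.7). Poles: 0.1, 1.7, 2.7. RHP poles (Re>0): 3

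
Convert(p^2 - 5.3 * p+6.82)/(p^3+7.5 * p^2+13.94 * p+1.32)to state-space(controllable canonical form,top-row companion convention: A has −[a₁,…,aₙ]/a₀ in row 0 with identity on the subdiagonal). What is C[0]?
Reachable canonical form: C = numerator coefficients (right-aligned, zero-padded to length n).
num = p^2 - 5.3*p + 6.82, C = [[1, -5.3, 6.82]].
C[0] = 1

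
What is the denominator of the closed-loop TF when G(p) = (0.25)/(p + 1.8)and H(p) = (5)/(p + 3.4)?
Characteristic poly = G_den * H_den + G_num * H_num = (p^2 + 5.2*p + 6.12) + (1.25) = p^2 + 5.2*p + 7.37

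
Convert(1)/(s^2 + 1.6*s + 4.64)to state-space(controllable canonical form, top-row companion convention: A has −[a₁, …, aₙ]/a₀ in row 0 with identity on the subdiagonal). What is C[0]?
Reachable canonical form: C = numerator coefficients (right-aligned, zero-padded to length n).
num = 1, C = [[0, 1]].
C[0] = 0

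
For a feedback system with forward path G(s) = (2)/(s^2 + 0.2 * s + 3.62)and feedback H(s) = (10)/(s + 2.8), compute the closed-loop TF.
Closed-loop T = G/(1+GH).
Numerator: G_num * H_den = 2*s + 5.6.
Denominator: G_den * H_den + G_num * H_num = (s^3 + 3*s^2 + 4.18*s + 10.136) + (20) = s^3 + 3*s^2 + 4.18*s + 30.136.
T(s) = (2*s + 5.6)/(s^3 + 3*s^2 + 4.18*s + 30.136)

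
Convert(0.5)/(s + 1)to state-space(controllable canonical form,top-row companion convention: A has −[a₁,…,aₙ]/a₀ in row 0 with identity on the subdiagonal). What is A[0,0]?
Reachable canonical form for den = s + 1: top row of A = -[a₁,a₂,...,aₙ]/a₀, ones on the subdiagonal, zeros elsewhere.
A = [[-1]].
A[0,0] = -1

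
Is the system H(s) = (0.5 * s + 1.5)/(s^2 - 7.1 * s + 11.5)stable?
Denominator: s^2 - 7.1*s + 11.5 = (s - 2.5)(s - 4.6). Poles: 2.5, 4.6. All Re(p)<0: No (unstable)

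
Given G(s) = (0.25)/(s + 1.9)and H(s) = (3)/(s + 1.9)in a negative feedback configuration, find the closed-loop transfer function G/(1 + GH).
Closed-loop T = G/(1+GH).
Numerator: G_num * H_den = 0.25*s + 0.475.
Denominator: G_den * H_den + G_num * H_num = (s^2 + 3.8*s + 3.61) + (0.75) = s^2 + 3.8*s + 4.36.
T(s) = (0.25*s + 0.475)/(s^2 + 3.8*s + 4.36)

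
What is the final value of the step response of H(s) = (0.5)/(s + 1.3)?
FVT: lim_{t→∞} y(t) = lim_{s→0} s*Y(s) where Y(s) = H(s)/s.
= lim_{s→0} H(s) = H(0) = num(0)/den(0) = 0.5/1.3 = 0.3846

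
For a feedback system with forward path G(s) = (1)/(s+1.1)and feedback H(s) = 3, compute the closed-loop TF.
Closed-loop T = G/(1+GH).
Numerator: G_num * H_den = 1.
Denominator: G_den * H_den + G_num * H_num = (s + 1.1) + (3) = s + 4.1.
T(s) = (1)/(s + 4.1)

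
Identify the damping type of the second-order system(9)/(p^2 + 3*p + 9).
Standard form: ωn²/(p²+2ζωn·p+ωn²) gives ωn=3, ζ=0.5.
Underdamped (ζ = 0.5 < 1)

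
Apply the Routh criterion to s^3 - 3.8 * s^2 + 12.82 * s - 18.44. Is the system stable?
Routh array:
s^3: [1, 12.82]; s^2: [-3.8, -18.44]; s^1: [7.96737]; s^0: [-18.44]
First column: [1, -3.8, 7.96737, -18.44]. Sign changes = 3.
No, unstable (3 RHP root(s))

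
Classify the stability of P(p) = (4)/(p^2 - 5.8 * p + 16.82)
Denominator: p^2 - 5.8*p + 16.82. Poles: 2.9 + 2.9j, 2.9 - 2.9j. Unstable (2 pole(s) in RHP)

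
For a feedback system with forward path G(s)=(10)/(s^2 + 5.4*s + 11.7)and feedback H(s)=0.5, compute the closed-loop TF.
Closed-loop T = G/(1+GH).
Numerator: G_num * H_den = 10.
Denominator: G_den * H_den + G_num * H_num = (s^2 + 5.4*s + 11.7) + (5) = s^2 + 5.4*s + 16.7.
T(s) = (10)/(s^2 + 5.4*s + 16.7)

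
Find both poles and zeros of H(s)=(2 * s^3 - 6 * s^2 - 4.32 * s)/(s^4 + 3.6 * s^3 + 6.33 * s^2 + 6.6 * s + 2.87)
Set denominator = 0: s^4 + 3.6*s^3 + 6.33*s^2 + 6.6*s + 2.87 = (s + 1)(s + 1.4)(s^2 + 1.2*s + 2.05) = 0 → Poles: -0.6 + 1.3j, -0.6 - 1.3j, -1, -1.4
Set numerator = 0: 2*s^3 - 6*s^2 - 4.32*s = 2*s(s + 0.6)(s - 3.6) = 0 → Zeros: -0.6, 0, 3.6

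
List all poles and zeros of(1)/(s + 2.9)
Set denominator = 0: s + 2.9 = 0 → Poles: -2.9
Numerator is a nonzero constant (1) → Zeros: none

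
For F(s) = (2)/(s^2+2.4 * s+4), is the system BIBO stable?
Denominator: s^2 + 2.4*s + 4. Poles: -1.2 + 1.6j, -1.2 - 1.6j. All Re(p)<0: Yes (stable)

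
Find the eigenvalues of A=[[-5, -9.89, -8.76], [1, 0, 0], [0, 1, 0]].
Eigenvalues solve det(λI - A) = 0.
Characteristic polynomial: λ^3 + 5*λ^2 + 9.89*λ + 8.76 = 0.
Factor: (λ + 2.4)(λ^2 + 2.6*λ + 3.65) = 0.
Roots: -1.3 + 1.4j, -1.3 - 1.4j, -2.4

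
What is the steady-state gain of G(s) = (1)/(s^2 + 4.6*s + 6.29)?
DC gain = G(0) = num(0)/den(0) = 1/6.29 = 0.159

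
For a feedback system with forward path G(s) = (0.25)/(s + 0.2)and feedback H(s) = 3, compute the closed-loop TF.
Closed-loop T = G/(1+GH).
Numerator: G_num * H_den = 0.25.
Denominator: G_den * H_den + G_num * H_num = (s + 0.2) + (0.75) = s + 0.95.
T(s) = (0.25)/(s + 0.95)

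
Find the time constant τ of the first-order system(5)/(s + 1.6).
First-order system: τ = -1/pole. Pole = -1.6. τ = -1/(-1.6) = 0.625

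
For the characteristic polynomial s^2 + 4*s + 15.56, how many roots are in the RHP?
Poles: -2 + 3.4j, -2 - 3.4j. RHP poles (Re>0): 0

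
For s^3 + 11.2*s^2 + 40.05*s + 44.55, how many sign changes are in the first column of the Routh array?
Routh array:
s^3: [1, 40.05]; s^2: [11.2, 44.55]; s^1: [36.0723]; s^0: [44.55]
First column: [1, 11.2, 36.0723, 44.55]. Sign changes = 0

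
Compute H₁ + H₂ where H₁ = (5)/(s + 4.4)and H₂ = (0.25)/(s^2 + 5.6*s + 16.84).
Parallel: H = H₁ + H₂ = (n₁·d₂ + n₂·d₁)/(d₁·d₂).
n₁·d₂ = 5*s^2 + 28*s + 84.2. n₂·d₁ = 0.25*s + 1.1. Sum = 5*s^2 + 28.25*s + 85.3. d₁·d₂ = s^3 + 10*s^2 + 41.48*s + 74.096.
H(s) = (5*s^2 + 28.25*s + 85.3)/(s^3 + 10*s^2 + 41.48*s + 74.096)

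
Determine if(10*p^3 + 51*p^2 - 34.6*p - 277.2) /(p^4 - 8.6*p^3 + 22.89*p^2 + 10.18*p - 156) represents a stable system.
Denominator: p^4 - 8.6*p^3 + 22.89*p^2 + 10.18*p - 156 = (p + 2)(p - 4.8)(p^2 - 5.8*p + 16.25). Poles: -2, 2.9 + 2.8j, 2.9 - 2.8j, 4.8. All Re(p)<0: No (unstable)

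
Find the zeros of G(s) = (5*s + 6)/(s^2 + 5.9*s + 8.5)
Set numerator = 0: 5*s + 6 = 0 → Zeros: -1.2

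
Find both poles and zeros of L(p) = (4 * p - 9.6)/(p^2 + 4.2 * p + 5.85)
Set denominator = 0: p^2 + 4.2*p + 5.85 = 0 → Poles: -2.1 + 1.2j, -2.1 - 1.2j
Set numerator = 0: 4*p - 9.6 = 0 → Zeros: 2.4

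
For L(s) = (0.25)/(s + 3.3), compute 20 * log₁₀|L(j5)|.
Substitute s = j*5: L(j5) = 0.0229869 - 0.0348286j.
|L(j5)| = sqrt(Re² + Im²) = 0.04173.
20*log₁₀(0.04173) = -27.59 dB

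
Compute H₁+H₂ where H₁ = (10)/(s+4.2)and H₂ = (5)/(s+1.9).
Parallel: H = H₁ + H₂ = (n₁·d₂ + n₂·d₁)/(d₁·d₂).
n₁·d₂ = 10*s + 19. n₂·d₁ = 5*s + 21. Sum = 15*s + 40. d₁·d₂ = s^2 + 6.1*s + 7.98.
H(s) = (15*s + 40)/(s^2 + 6.1*s + 7.98)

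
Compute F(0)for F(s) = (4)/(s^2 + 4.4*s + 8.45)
DC gain = F(0) = num(0)/den(0) = 4/8.45 = 0.4734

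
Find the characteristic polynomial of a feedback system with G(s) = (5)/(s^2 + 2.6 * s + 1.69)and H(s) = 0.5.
Characteristic poly = G_den * H_den + G_num * H_num = (s^2 + 2.6*s + 1.69) + (2.5) = s^2 + 2.6*s + 4.19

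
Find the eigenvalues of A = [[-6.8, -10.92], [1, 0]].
Eigenvalues solve det(λI - A) = 0.
Characteristic polynomial: λ^2 + 6.8*λ + 10.92 = 0.
Factor: (λ + 4.2)(λ + 2.6) = 0.
Roots: -2.6, -4.2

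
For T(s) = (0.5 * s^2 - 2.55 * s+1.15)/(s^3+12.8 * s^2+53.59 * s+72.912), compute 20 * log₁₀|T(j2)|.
Substitute s = j*2: T(j2) = -0.0508604 - 0.00256383j.
|T(j2)| = sqrt(Re² + Im²) = 0.05092.
20*log₁₀(0.05092) = -25.86 dB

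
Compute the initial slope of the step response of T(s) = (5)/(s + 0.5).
IVT: y'(0⁺) = lim_{s→∞} s²·Y(s) = lim_{s→∞} s·T(s).
deg(num) = 0, deg(den) = 1, relative degree = 1, so s·T(s) → (leading num)/(leading den) = 5/1 = 5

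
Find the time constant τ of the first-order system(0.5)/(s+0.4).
First-order system: τ = -1/pole. Pole = -0.4. τ = -1/(-0.4) = 2.5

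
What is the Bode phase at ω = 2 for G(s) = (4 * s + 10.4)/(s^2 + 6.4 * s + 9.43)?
Substitute s = j*2: G(j2) = 0.821788 - 0.463882j.
∠G(j2) = atan2(Im, Re) = atan2(-0.463882, 0.821788) = -29.44°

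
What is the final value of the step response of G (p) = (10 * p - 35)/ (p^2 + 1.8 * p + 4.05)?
FVT: lim_{t→∞} y(t) = lim_{p→0} p*Y(p) where Y(p) = G(p)/p.
= lim_{p→0} G(p) = G(0) = num(0)/den(0) = -35/4.05 = -8.642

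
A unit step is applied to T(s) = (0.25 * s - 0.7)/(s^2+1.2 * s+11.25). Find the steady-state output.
FVT: lim_{t→∞} y(t) = lim_{s→0} s*Y(s) where Y(s) = T(s)/s.
= lim_{s→0} T(s) = T(0) = num(0)/den(0) = -0.7/11.25 = -0.06222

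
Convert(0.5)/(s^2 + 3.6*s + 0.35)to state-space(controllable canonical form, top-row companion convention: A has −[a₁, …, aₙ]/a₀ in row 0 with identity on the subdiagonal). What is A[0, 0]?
Reachable canonical form for den = s^2 + 3.6*s + 0.35: top row of A = -[a₁,a₂,...,aₙ]/a₀, ones on the subdiagonal, zeros elsewhere.
A = [[-3.6, -0.35], [1, 0]].
A[0,0] = -3.6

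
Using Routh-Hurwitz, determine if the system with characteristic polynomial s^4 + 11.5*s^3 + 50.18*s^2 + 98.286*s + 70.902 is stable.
Routh array:
s^4: [1, 50.18, 70.902]; s^3: [11.5, 98.286]; s^2: [41.6334, 70.902]; s^1: [78.7014]; s^0: [70.902]
First column: [1, 11.5, 41.6334, 78.7014, 70.902]. Sign changes = 0.
Yes, stable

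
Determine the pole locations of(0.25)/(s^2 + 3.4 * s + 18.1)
Set denominator = 0: s^2 + 3.4*s + 18.1 = 0 → Poles: -1.7 + 3.9j, -1.7 - 3.9j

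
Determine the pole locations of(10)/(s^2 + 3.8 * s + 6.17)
Set denominator = 0: s^2 + 3.8*s + 6.17 = 0 → Poles: -1.9 + 1.6j, -1.9 - 1.6j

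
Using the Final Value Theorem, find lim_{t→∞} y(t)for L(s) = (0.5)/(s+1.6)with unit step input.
FVT: lim_{t→∞} y(t) = lim_{s→0} s*Y(s) where Y(s) = L(s)/s.
= lim_{s→0} L(s) = L(0) = num(0)/den(0) = 0.5/1.6 = 0.3125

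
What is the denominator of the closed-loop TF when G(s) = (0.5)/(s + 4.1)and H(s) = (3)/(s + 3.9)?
Characteristic poly = G_den * H_den + G_num * H_num = (s^2 + 8*s + 15.99) + (1.5) = s^2 + 8*s + 17.49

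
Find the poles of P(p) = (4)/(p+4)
Set denominator = 0: p + 4 = 0 → Poles: -4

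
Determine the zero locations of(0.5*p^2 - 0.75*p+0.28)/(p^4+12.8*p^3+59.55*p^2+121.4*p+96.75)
Set numerator = 0: 0.5*p^2 - 0.75*p + 0.28 = 0.5*(p - 0.8)(p - 0.7) = 0 → Zeros: 0.7, 0.8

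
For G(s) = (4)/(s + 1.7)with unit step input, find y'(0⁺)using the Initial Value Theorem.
IVT: y'(0⁺) = lim_{s→∞} s²·Y(s) = lim_{s→∞} s·G(s).
deg(num) = 0, deg(den) = 1, relative degree = 1, so s·G(s) → (leading num)/(leading den) = 4/1 = 4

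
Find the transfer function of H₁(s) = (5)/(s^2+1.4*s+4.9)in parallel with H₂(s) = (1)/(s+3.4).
Parallel: H = H₁ + H₂ = (n₁·d₂ + n₂·d₁)/(d₁·d₂).
n₁·d₂ = 5*s + 17. n₂·d₁ = s^2 + 1.4*s + 4.9. Sum = s^2 + 6.4*s + 21.9. d₁·d₂ = s^3 + 4.8*s^2 + 9.66*s + 16.66.
H(s) = (s^2 + 6.4*s + 21.9)/(s^3 + 4.8*s^2 + 9.66*s + 16.66)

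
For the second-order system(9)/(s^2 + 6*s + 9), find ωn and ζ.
Standard form: ωn²/(s²+2ζωn·s+ωn²).
const=9=ωn² → ωn=3, s coeff=6=2ζωn → ζ=1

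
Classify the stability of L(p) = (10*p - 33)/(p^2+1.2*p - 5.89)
Denominator: p^2 + 1.2*p - 5.89 = (p - 1.9)(p + 3.1). Poles: -3.1, 1.9. Unstable (1 pole(s) in RHP)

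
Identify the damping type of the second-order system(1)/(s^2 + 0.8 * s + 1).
Standard form: ωn²/(s²+2ζωn·s+ωn²) gives ωn=1, ζ=0.4.
Underdamped (ζ = 0.4 < 1)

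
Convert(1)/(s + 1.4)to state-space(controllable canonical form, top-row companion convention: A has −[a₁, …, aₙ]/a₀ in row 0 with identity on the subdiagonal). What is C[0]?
Reachable canonical form: C = numerator coefficients (right-aligned, zero-padded to length n).
num = 1, C = [[1]].
C[0] = 1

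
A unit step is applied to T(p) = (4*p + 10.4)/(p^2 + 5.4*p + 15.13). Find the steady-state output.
FVT: lim_{t→∞} y(t) = lim_{p→0} p*Y(p) where Y(p) = T(p)/p.
= lim_{p→0} T(p) = T(0) = num(0)/den(0) = 10.4/15.13 = 0.6874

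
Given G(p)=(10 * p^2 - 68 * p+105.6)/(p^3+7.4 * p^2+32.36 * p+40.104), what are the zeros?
Set numerator = 0: 10*p^2 - 68*p + 105.6 = 10*(p - 2.4)(p - 4.4) = 0 → Zeros: 2.4, 4.4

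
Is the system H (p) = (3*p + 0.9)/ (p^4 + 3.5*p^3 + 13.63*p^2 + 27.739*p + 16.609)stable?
Denominator: p^4 + 3.5*p^3 + 13.63*p^2 + 27.739*p + 16.609 = (p + 1.7)(p + 1)(p^2 + 0.8*p + 9.77). Poles: -0.4 + 3.1j, -0.4 - 3.1j, -1, -1.7. All Re(p)<0: Yes (stable)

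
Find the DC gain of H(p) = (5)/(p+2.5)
DC gain = H(0) = num(0)/den(0) = 5/2.5 = 2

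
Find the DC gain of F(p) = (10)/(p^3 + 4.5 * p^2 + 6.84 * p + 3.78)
DC gain = F(0) = num(0)/den(0) = 10/3.78 = 2.646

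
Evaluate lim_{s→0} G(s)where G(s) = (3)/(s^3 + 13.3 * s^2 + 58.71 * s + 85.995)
DC gain = G(0) = num(0)/den(0) = 3/85.995 = 0.03489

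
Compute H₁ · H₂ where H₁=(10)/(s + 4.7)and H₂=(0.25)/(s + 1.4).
Series: H = H₁ · H₂ = (n₁·n₂)/(d₁·d₂).
Num: n₁·n₂ = 2.5. Den: d₁·d₂ = s^2 + 6.1*s + 6.58.
H(s) = (2.5)/(s^2 + 6.1*s + 6.58)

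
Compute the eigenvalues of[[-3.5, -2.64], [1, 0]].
Eigenvalues solve det(λI - A) = 0.
Characteristic polynomial: λ^2 + 3.5*λ + 2.64 = 0.
Factor: (λ + 2.4)(λ + 1.1) = 0.
Roots: -1.1, -2.4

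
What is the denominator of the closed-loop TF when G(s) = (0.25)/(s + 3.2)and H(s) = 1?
Characteristic poly = G_den * H_den + G_num * H_num = (s + 3.2) + (0.25) = s + 3.45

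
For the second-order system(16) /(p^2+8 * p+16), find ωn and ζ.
Standard form: ωn²/(p²+2ζωn·p+ωn²).
const=16=ωn² → ωn=4, p coeff=8=2ζωn → ζ=1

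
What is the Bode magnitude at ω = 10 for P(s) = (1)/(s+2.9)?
Substitute s = j*10: P(j10) = 0.0267503 - 0.0922424j.
|P(j10)| = sqrt(Re² + Im²) = 0.09604.
20*log₁₀(0.09604) = -20.35 dB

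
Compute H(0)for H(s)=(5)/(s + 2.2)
DC gain = H(0) = num(0)/den(0) = 5/2.2 = 2.273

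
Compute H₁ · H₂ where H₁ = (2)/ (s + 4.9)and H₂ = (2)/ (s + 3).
Series: H = H₁ · H₂ = (n₁·n₂)/(d₁·d₂).
Num: n₁·n₂ = 4. Den: d₁·d₂ = s^2 + 7.9*s + 14.7.
H(s) = (4)/(s^2 + 7.9*s + 14.7)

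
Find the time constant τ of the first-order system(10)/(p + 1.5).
First-order system: τ = -1/pole. Pole = -1.5. τ = -1/(-1.5) = 0.6667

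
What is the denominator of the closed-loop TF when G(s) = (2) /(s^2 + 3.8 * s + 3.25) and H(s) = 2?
Characteristic poly = G_den * H_den + G_num * H_num = (s^2 + 3.8*s + 3.25) + (4) = s^2 + 3.8*s + 7.25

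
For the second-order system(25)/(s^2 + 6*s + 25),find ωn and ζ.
Standard form: ωn²/(s²+2ζωn·s+ωn²).
const=25=ωn² → ωn=5, s coeff=6=2ζωn → ζ=0.6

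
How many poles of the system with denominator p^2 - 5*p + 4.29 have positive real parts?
p^2 - 5*p + 4.29 = (p - 3.9)(p - 1.1). Poles: 1.1, 3.9. RHP poles (Re>0): 2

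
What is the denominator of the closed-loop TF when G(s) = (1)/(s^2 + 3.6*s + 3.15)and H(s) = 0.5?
Characteristic poly = G_den * H_den + G_num * H_num = (s^2 + 3.6*s + 3.15) + (0.5) = s^2 + 3.6*s + 3.65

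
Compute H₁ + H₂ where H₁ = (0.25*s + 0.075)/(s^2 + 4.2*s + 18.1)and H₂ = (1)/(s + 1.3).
Parallel: H = H₁ + H₂ = (n₁·d₂ + n₂·d₁)/(d₁·d₂).
n₁·d₂ = 0.25*s^2 + 0.4*s + 0.0975. n₂·d₁ = s^2 + 4.2*s + 18.1. Sum = 1.25*s^2 + 4.6*s + 18.1975. d₁·d₂ = s^3 + 5.5*s^2 + 23.56*s + 23.53.
H(s) = (1.25*s^2 + 4.6*s + 18.1975)/(s^3 + 5.5*s^2 + 23.56*s + 23.53)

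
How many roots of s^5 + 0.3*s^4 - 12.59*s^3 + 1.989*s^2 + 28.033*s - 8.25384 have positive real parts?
Factor: s^5 + 0.3*s^4 - 12.59*s^3 + 1.989*s^2 + 28.033*s - 8.25384 = (s - 0.3)(s - 1.7)(s - 2.8)(s + 1.7)(s + 3.4).
Roots: -1.7, -3.4, 0.3, 1.7, 2.8.
RHP roots (Re>0): 3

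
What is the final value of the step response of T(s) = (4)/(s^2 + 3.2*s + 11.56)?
FVT: lim_{t→∞} y(t) = lim_{s→0} s*Y(s) where Y(s) = T(s)/s.
= lim_{s→0} T(s) = T(0) = num(0)/den(0) = 4/11.56 = 0.346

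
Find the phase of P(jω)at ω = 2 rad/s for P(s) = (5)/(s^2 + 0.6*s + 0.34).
Substitute s = j*2: P(j2) = -1.23352 - 0.404433j.
∠P(j2) = atan2(Im, Re) = atan2(-0.404433, -1.23352) = -161.85°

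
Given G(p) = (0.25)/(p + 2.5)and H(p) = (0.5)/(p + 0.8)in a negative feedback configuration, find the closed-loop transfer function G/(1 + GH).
Closed-loop T = G/(1+GH).
Numerator: G_num * H_den = 0.25*p + 0.2.
Denominator: G_den * H_den + G_num * H_num = (p^2 + 3.3*p + 2) + (0.125) = p^2 + 3.3*p + 2.125.
T(p) = (0.25*p + 0.2)/(p^2 + 3.3*p + 2.125)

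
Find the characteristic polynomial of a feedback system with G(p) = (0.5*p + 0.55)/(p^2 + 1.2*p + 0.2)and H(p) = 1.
Characteristic poly = G_den * H_den + G_num * H_num = (p^2 + 1.2*p + 0.2) + (0.5*p + 0.55) = p^2 + 1.7*p + 0.75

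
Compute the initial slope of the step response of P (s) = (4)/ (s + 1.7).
IVT: y'(0⁺) = lim_{s→∞} s²·Y(s) = lim_{s→∞} s·P(s).
deg(num) = 0, deg(den) = 1, relative degree = 1, so s·P(s) → (leading num)/(leading den) = 4/1 = 4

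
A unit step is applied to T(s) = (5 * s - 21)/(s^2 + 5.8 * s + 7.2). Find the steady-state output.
FVT: lim_{t→∞} y(t) = lim_{s→0} s*Y(s) where Y(s) = T(s)/s.
= lim_{s→0} T(s) = T(0) = num(0)/den(0) = -21/7.2 = -2.917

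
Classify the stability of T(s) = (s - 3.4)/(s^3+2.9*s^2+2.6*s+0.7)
Denominator: s^3 + 2.9*s^2 + 2.6*s + 0.7 = (s + 1)(s + 1.4)(s + 0.5). Poles: -0.5, -1, -1.4. Stable (all poles in LHP)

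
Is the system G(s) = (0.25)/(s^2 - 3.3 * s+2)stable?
Denominator: s^2 - 3.3*s + 2 = (s - 2.5)(s - 0.8). Poles: 0.8, 2.5. All Re(p)<0: No (unstable)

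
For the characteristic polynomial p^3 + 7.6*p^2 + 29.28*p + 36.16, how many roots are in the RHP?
p^3 + 7.6*p^2 + 29.28*p + 36.16 = (p + 2)(p^2 + 5.6*p + 18.08). Poles: -2, -2.8 + 3.2j, -2.8 - 3.2j. RHP poles (Re>0): 0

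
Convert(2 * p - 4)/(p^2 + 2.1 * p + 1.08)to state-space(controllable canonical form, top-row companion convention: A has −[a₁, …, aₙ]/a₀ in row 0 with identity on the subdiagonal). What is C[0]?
Reachable canonical form: C = numerator coefficients (right-aligned, zero-padded to length n).
num = 2*p - 4, C = [[2, -4]].
C[0] = 2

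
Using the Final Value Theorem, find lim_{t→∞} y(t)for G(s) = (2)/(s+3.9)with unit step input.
FVT: lim_{t→∞} y(t) = lim_{s→0} s*Y(s) where Y(s) = G(s)/s.
= lim_{s→0} G(s) = G(0) = num(0)/den(0) = 2/3.9 = 0.5128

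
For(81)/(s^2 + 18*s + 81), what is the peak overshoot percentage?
Standard form: ωn²/(s²+2ζωn·s+ωn²) → ωn = 9, ζ = 1.
ζ ≥ 1, so the response is non-oscillatory: peak overshoot = 0%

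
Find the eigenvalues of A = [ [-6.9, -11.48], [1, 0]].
Eigenvalues solve det(λI - A) = 0.
Characteristic polynomial: λ^2 + 6.9*λ + 11.48 = 0.
Factor: (λ + 2.8)(λ + 4.1) = 0.
Roots: -2.8, -4.1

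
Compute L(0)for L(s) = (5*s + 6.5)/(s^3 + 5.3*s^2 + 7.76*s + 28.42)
DC gain = L(0) = num(0)/den(0) = 6.5/28.42 = 0.2287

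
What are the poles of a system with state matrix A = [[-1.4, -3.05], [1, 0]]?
Eigenvalues solve det(λI - A) = 0.
Characteristic polynomial: λ^2 + 1.4*λ + 3.05 = 0.
Roots: -0.7 + 1.6j, -0.7 - 1.6j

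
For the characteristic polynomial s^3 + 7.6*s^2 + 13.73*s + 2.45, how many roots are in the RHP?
s^3 + 7.6*s^2 + 13.73*s + 2.45 = (s + 2.5)(s + 4.9)(s + 0.2). Poles: -0.2, -2.5, -4.9. RHP poles (Re>0): 0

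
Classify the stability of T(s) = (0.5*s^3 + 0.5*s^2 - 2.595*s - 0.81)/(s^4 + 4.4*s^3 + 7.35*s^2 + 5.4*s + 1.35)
Denominator: s^4 + 4.4*s^3 + 7.35*s^2 + 5.4*s + 1.35 = (s + 1.5)(s + 0.5)(s^2 + 2.4*s + 1.8). Poles: -0.5, -1.2 + 0.6j, -1.2 - 0.6j, -1.5. Stable (all poles in LHP)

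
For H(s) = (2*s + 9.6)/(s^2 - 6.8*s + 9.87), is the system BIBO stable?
Denominator: s^2 - 6.8*s + 9.87 = (s - 4.7)(s - 2.1). Poles: 2.1, 4.7. All Re(p)<0: No (unstable)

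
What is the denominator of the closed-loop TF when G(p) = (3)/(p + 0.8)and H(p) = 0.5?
Characteristic poly = G_den * H_den + G_num * H_num = (p + 0.8) + (1.5) = p + 2.3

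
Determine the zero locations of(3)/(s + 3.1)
Numerator is a nonzero constant (3) → Zeros: none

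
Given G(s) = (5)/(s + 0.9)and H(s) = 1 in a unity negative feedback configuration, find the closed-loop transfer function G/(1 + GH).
Closed-loop T = G/(1+GH).
Numerator: G_num * H_den = 5.
Denominator: G_den * H_den + G_num * H_num = (s + 0.9) + (5) = s + 5.9.
T(s) = (5)/(s + 5.9)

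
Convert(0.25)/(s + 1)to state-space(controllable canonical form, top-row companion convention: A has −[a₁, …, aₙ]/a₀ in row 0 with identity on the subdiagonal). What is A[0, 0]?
Reachable canonical form for den = s + 1: top row of A = -[a₁,a₂,...,aₙ]/a₀, ones on the subdiagonal, zeros elsewhere.
A = [[-1]].
A[0,0] = -1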